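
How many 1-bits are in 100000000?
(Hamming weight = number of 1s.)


Counting 1s in 100000000

1


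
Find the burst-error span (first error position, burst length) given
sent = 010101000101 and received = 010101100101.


XOR: 000000100000

Burst at position 6, length 1


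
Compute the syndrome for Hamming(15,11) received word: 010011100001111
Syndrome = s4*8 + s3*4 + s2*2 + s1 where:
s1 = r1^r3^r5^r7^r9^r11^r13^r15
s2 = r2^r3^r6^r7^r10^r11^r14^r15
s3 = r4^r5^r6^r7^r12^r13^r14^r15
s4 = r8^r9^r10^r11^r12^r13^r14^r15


s1=0, s2=1, s3=1, s4=0

Syndrome = 6 (error at position 6)


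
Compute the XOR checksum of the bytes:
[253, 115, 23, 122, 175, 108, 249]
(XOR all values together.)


XOR chain: 253 ^ 115 ^ 23 ^ 122 ^ 175 ^ 108 ^ 249 = 217

217


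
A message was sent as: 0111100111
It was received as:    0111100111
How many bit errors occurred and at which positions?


XOR: 0000000000

0 errors (received matches sent)


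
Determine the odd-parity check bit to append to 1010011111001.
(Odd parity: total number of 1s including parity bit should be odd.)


Number of 1s in data: 8
Parity bit: 1

1


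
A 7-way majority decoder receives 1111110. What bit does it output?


Ones: 6 out of 7
Threshold: 4

1 (6/7 voted 1)


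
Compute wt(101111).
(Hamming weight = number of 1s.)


Counting 1s in 101111

5


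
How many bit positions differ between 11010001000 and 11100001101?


XOR: 00110000101
Count of 1s: 4

4


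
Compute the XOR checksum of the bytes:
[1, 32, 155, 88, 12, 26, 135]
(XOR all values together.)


XOR chain: 1 ^ 32 ^ 155 ^ 88 ^ 12 ^ 26 ^ 135 = 115

115


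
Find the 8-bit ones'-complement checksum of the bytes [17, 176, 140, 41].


Sum = 374 mod 256 = 118
Complement = 137

137


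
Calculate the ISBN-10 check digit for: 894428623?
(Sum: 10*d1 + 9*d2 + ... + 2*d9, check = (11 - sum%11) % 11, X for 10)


Weighted sum: 309
309 mod 11 = 1

Check digit: X


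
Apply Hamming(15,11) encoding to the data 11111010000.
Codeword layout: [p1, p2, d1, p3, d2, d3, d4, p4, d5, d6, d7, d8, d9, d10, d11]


Parity bits: p1=1, p2=0, p3=1, p4=0

101111101010000


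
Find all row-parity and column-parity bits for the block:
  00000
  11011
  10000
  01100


Row parities: 0010
Column parities: 00111

Row P: 0010, Col P: 00111, Corner: 1


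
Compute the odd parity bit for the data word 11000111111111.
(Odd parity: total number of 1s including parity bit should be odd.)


Number of 1s in data: 11
Parity bit: 0

0


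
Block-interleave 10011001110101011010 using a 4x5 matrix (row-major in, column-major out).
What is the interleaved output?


Matrix:
  10011
  00111
  01010
  11010
Read columns: 10010011010011111100

10010011010011111100


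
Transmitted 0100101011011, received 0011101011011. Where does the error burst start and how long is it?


XOR: 0111000000000

Burst at position 1, length 3


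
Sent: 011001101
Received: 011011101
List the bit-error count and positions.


XOR: 000010000

1 error(s) at position(s): 4


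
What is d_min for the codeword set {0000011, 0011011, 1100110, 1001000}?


Comparing all pairs, minimum distance: 2
Can detect 1 errors, correct 0 errors

2


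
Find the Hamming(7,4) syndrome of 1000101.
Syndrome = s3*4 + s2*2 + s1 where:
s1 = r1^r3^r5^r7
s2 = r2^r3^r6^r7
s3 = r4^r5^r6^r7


s1=1, s2=1, s3=0

Syndrome = 3 (error at position 3)


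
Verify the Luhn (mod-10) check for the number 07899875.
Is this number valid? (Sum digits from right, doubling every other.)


Luhn sum = 50
50 mod 10 = 0

Valid (Luhn sum mod 10 = 0)


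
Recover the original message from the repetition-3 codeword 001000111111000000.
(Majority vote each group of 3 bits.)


Groups: 001, 000, 111, 111, 000, 000
Majority votes: 001100

001100


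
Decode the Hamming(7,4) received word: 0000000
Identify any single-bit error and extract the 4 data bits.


Syndrome = 0: no error detected

Data: 0000 (no errors)


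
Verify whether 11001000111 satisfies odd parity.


Number of 1s: 6

No, parity error (6 ones)


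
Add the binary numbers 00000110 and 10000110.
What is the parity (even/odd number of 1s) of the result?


00000110 = 6
10000110 = 134
Sum = 140 = 10001100
1s count = 3

odd parity (3 ones in 10001100)


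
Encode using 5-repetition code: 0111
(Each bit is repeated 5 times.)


Each bit -> 5 copies

00000111111111111111


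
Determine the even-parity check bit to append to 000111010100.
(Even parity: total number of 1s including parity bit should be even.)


Number of 1s in data: 5
Parity bit: 1

1


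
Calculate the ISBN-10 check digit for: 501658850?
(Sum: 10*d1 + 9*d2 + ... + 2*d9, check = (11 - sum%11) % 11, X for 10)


Weighted sum: 217
217 mod 11 = 8

Check digit: 3


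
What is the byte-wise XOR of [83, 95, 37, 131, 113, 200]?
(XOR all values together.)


XOR chain: 83 ^ 95 ^ 37 ^ 131 ^ 113 ^ 200 = 19

19


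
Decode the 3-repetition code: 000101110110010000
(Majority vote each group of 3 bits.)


Groups: 000, 101, 110, 110, 010, 000
Majority votes: 011100

011100


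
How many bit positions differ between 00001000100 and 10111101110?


XOR: 10110101010
Count of 1s: 6

6


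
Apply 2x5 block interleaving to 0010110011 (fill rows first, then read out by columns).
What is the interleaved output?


Matrix:
  00101
  10011
Read columns: 0100100111

0100100111


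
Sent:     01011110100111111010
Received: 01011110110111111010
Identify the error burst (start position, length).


XOR: 00000000010000000000

Burst at position 9, length 1


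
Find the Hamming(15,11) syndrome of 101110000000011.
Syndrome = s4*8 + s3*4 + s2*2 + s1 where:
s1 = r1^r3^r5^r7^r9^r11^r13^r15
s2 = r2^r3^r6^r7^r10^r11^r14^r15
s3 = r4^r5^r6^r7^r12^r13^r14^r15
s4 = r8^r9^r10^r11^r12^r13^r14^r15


s1=0, s2=1, s3=0, s4=0

Syndrome = 2 (error at position 2)


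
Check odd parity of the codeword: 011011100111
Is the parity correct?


Number of 1s: 8

No, parity error (8 ones)


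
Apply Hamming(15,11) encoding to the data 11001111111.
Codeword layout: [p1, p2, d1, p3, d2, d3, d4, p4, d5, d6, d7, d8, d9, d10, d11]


Parity bits: p1=0, p2=1, p3=1, p4=1

011110011111111


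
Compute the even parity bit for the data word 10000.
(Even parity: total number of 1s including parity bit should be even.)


Number of 1s in data: 1
Parity bit: 1

1


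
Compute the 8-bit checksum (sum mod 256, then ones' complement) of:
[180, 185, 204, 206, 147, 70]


Sum = 992 mod 256 = 224
Complement = 31

31


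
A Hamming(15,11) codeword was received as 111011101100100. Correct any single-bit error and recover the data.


Syndrome = 10: error at position 10

Data: 11111000100 (corrected bit 10)


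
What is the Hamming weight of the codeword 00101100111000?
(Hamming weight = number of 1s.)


Counting 1s in 00101100111000

6


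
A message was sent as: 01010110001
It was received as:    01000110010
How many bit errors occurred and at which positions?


XOR: 00010000011

3 error(s) at position(s): 3, 9, 10


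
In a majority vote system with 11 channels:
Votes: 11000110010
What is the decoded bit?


Ones: 5 out of 11
Threshold: 6

0 (5/11 voted 1)


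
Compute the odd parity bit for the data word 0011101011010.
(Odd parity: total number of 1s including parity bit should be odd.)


Number of 1s in data: 7
Parity bit: 0

0


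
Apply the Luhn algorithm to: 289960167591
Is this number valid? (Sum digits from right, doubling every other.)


Luhn sum = 61
61 mod 10 = 1

Invalid (Luhn sum mod 10 = 1)


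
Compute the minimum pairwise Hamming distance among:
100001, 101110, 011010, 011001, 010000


Comparing all pairs, minimum distance: 2
Can detect 1 errors, correct 0 errors

2


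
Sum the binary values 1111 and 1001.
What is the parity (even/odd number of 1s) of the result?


1111 = 15
1001 = 9
Sum = 24 = 11000
1s count = 2

even parity (2 ones in 11000)


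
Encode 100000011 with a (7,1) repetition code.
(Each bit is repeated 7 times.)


Each bit -> 7 copies

111111100000000000000000000000000000000000000000011111111111111


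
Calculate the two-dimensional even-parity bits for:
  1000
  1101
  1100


Row parities: 110
Column parities: 1001

Row P: 110, Col P: 1001, Corner: 0


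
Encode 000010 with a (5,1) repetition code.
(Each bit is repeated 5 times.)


Each bit -> 5 copies

000000000000000000001111100000


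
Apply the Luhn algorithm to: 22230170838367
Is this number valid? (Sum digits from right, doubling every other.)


Luhn sum = 49
49 mod 10 = 9

Invalid (Luhn sum mod 10 = 9)


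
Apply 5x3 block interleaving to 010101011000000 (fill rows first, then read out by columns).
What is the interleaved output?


Matrix:
  010
  101
  011
  000
  000
Read columns: 010001010001100

010001010001100


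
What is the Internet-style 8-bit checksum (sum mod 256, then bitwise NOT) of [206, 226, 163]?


Sum = 595 mod 256 = 83
Complement = 172

172


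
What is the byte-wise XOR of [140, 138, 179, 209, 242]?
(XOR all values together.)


XOR chain: 140 ^ 138 ^ 179 ^ 209 ^ 242 = 150

150


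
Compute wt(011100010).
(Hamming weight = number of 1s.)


Counting 1s in 011100010

4


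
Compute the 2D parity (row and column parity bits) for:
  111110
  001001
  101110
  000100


Row parities: 1001
Column parities: 011101

Row P: 1001, Col P: 011101, Corner: 0


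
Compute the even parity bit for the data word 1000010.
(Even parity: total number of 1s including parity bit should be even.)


Number of 1s in data: 2
Parity bit: 0

0


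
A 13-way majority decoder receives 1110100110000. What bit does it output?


Ones: 6 out of 13
Threshold: 7

0 (6/13 voted 1)


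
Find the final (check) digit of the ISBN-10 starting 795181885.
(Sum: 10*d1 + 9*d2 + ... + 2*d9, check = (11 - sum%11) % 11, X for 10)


Weighted sum: 317
317 mod 11 = 9

Check digit: 2


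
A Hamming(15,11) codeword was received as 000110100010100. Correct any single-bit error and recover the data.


Syndrome = 0: no error detected

Data: 01010010100 (no errors)


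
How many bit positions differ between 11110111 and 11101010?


XOR: 00011101
Count of 1s: 4

4


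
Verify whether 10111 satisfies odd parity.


Number of 1s: 4

No, parity error (4 ones)


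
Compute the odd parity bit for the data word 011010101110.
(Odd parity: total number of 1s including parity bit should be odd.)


Number of 1s in data: 7
Parity bit: 0

0


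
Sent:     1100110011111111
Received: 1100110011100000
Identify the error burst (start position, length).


XOR: 0000000000011111

Burst at position 11, length 5


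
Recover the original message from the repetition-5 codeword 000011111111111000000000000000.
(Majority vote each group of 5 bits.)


Groups: 00001, 11111, 11111, 00000, 00000, 00000
Majority votes: 011000

011000


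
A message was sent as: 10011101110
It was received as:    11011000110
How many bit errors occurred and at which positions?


XOR: 01000101000

3 error(s) at position(s): 1, 5, 7


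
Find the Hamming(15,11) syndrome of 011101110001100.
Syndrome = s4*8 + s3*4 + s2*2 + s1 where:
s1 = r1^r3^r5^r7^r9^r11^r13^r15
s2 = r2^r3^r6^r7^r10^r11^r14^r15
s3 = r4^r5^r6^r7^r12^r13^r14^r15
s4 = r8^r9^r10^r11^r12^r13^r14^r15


s1=1, s2=0, s3=1, s4=1

Syndrome = 13 (error at position 13)


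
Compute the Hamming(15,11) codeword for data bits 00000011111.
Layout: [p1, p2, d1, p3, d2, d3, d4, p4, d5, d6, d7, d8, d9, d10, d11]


Parity bits: p1=1, p2=1, p3=0, p4=1

110000010011111


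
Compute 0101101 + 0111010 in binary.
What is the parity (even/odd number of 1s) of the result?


0101101 = 45
0111010 = 58
Sum = 103 = 1100111
1s count = 5

odd parity (5 ones in 1100111)


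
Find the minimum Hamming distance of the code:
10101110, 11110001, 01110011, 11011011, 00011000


Comparing all pairs, minimum distance: 2
Can detect 1 errors, correct 0 errors

2


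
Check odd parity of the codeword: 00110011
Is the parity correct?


Number of 1s: 4

No, parity error (4 ones)


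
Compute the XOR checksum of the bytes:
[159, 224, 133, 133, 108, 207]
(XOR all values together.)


XOR chain: 159 ^ 224 ^ 133 ^ 133 ^ 108 ^ 207 = 220

220


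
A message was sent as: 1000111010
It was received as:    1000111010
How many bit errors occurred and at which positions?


XOR: 0000000000

0 errors (received matches sent)


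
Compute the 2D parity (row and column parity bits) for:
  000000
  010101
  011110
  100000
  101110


Row parities: 01010
Column parities: 000101

Row P: 01010, Col P: 000101, Corner: 0


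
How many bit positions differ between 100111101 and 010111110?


XOR: 110000011
Count of 1s: 4

4


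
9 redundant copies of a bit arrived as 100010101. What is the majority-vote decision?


Ones: 4 out of 9
Threshold: 5

0 (4/9 voted 1)


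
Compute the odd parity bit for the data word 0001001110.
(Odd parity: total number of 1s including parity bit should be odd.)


Number of 1s in data: 4
Parity bit: 1

1


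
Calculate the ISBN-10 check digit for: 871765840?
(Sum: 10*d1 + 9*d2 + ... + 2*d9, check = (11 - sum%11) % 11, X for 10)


Weighted sum: 305
305 mod 11 = 8

Check digit: 3


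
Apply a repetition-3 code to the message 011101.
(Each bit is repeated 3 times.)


Each bit -> 3 copies

000111111111000111


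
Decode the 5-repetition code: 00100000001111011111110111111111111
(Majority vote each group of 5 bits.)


Groups: 00100, 00000, 11110, 11111, 11011, 11111, 11111
Majority votes: 0011111

0011111


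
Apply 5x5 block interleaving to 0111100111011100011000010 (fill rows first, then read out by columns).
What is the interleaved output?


Matrix:
  01111
  00111
  01110
  00110
  00010
Read columns: 0000010100111101111111000

0000010100111101111111000


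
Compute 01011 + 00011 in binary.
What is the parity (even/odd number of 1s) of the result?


01011 = 11
00011 = 3
Sum = 14 = 1110
1s count = 3

odd parity (3 ones in 1110)


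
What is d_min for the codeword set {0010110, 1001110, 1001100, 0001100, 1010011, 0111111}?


Comparing all pairs, minimum distance: 1
Can detect 0 errors, correct 0 errors

1


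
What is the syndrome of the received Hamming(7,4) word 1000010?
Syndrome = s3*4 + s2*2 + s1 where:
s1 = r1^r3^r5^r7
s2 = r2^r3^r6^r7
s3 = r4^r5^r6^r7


s1=1, s2=1, s3=1

Syndrome = 7 (error at position 7)


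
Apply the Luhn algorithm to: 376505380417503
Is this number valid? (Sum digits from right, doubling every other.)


Luhn sum = 48
48 mod 10 = 8

Invalid (Luhn sum mod 10 = 8)


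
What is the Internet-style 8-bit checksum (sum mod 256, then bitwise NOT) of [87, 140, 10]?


Sum = 237 mod 256 = 237
Complement = 18

18


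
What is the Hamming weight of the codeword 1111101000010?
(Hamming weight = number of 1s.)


Counting 1s in 1111101000010

7


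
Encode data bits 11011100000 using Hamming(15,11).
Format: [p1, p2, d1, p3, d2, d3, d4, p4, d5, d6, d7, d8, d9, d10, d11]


Parity bits: p1=0, p2=1, p3=0, p4=0

011010101100000


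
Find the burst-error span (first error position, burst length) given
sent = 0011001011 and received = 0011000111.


XOR: 0000001100

Burst at position 6, length 2


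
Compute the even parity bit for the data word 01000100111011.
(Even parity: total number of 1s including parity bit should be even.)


Number of 1s in data: 7
Parity bit: 1

1


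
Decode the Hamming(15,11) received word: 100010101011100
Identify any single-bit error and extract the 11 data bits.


Syndrome = 0: no error detected

Data: 01011011100 (no errors)


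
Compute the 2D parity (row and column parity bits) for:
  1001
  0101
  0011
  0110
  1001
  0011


Row parities: 000000
Column parities: 0011

Row P: 000000, Col P: 0011, Corner: 0


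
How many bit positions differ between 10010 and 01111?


XOR: 11101
Count of 1s: 4

4


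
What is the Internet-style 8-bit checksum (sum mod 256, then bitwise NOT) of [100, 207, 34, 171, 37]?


Sum = 549 mod 256 = 37
Complement = 218

218


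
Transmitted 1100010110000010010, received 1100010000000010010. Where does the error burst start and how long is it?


XOR: 0000000110000000000

Burst at position 7, length 2


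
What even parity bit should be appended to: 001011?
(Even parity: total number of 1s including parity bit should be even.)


Number of 1s in data: 3
Parity bit: 1

1


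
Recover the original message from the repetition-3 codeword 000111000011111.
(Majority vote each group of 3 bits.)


Groups: 000, 111, 000, 011, 111
Majority votes: 01011

01011


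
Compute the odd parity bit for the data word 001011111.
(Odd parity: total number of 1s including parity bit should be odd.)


Number of 1s in data: 6
Parity bit: 1

1


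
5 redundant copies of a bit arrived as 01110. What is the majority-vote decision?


Ones: 3 out of 5
Threshold: 3

1 (3/5 voted 1)


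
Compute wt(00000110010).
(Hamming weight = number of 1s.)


Counting 1s in 00000110010

3


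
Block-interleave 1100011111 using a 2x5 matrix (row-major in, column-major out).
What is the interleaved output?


Matrix:
  11000
  11111
Read columns: 1111010101

1111010101


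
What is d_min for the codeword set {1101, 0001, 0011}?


Comparing all pairs, minimum distance: 1
Can detect 0 errors, correct 0 errors

1


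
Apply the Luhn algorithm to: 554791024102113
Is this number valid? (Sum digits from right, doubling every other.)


Luhn sum = 46
46 mod 10 = 6

Invalid (Luhn sum mod 10 = 6)


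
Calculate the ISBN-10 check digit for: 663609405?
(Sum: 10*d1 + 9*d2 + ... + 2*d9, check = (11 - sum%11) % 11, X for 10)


Weighted sum: 251
251 mod 11 = 9

Check digit: 2


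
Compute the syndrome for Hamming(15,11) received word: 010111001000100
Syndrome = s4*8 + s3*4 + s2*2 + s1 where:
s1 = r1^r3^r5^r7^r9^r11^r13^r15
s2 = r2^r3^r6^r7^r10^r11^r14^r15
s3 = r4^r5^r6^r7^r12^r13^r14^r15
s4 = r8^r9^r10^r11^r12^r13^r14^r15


s1=1, s2=0, s3=0, s4=0

Syndrome = 1 (error at position 1)


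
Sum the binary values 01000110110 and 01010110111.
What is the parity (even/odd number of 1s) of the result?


01000110110 = 566
01010110111 = 695
Sum = 1261 = 10011101101
1s count = 7

odd parity (7 ones in 10011101101)


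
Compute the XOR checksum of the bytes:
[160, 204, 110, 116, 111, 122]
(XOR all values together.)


XOR chain: 160 ^ 204 ^ 110 ^ 116 ^ 111 ^ 122 = 99

99


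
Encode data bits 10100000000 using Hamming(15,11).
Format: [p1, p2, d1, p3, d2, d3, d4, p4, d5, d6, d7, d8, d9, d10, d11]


Parity bits: p1=1, p2=0, p3=1, p4=0

101101000000000


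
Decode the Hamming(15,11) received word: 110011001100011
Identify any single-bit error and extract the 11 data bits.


Syndrome = 2: error at position 2

Data: 01101100011 (corrected bit 2)


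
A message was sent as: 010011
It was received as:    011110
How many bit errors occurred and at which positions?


XOR: 001101

3 error(s) at position(s): 2, 3, 5


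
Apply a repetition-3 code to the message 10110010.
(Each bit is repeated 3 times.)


Each bit -> 3 copies

111000111111000000111000


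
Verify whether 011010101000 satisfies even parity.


Number of 1s: 5

No, parity error (5 ones)


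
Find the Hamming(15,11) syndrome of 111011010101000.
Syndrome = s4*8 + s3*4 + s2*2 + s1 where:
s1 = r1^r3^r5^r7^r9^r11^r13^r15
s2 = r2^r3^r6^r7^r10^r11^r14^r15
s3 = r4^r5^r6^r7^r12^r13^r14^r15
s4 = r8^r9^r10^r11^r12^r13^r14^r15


s1=1, s2=0, s3=1, s4=1

Syndrome = 13 (error at position 13)


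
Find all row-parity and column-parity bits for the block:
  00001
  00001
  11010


Row parities: 111
Column parities: 11010

Row P: 111, Col P: 11010, Corner: 1


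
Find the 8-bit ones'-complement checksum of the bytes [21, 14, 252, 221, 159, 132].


Sum = 799 mod 256 = 31
Complement = 224

224


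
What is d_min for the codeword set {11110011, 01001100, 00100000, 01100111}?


Comparing all pairs, minimum distance: 3
Can detect 2 errors, correct 1 errors

3


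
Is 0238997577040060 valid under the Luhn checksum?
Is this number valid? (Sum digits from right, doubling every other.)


Luhn sum = 63
63 mod 10 = 3

Invalid (Luhn sum mod 10 = 3)


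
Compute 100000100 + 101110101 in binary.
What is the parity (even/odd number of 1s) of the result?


100000100 = 260
101110101 = 373
Sum = 633 = 1001111001
1s count = 6

even parity (6 ones in 1001111001)


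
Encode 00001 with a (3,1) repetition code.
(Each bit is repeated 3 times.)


Each bit -> 3 copies

000000000000111


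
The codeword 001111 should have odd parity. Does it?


Number of 1s: 4

No, parity error (4 ones)


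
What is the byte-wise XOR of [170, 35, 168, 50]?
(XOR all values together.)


XOR chain: 170 ^ 35 ^ 168 ^ 50 = 19

19


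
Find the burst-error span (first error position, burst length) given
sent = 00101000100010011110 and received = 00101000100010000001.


XOR: 00000000000000011111

Burst at position 15, length 5


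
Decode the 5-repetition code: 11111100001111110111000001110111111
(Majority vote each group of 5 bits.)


Groups: 11111, 10000, 11111, 10111, 00000, 11101, 11111
Majority votes: 1011011

1011011


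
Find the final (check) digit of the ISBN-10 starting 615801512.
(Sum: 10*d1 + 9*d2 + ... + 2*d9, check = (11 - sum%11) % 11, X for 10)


Weighted sum: 197
197 mod 11 = 10

Check digit: 1


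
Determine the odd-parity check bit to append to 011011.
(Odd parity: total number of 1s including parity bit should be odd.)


Number of 1s in data: 4
Parity bit: 1

1


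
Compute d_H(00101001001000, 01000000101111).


XOR: 01101001100111
Count of 1s: 8

8


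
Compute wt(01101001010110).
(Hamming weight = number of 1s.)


Counting 1s in 01101001010110

7


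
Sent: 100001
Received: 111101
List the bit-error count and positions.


XOR: 011100

3 error(s) at position(s): 1, 2, 3


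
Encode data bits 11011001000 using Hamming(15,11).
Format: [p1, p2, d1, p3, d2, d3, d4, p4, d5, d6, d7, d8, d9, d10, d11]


Parity bits: p1=0, p2=0, p3=1, p4=0

001110101001000


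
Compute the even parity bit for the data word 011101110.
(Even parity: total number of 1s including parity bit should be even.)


Number of 1s in data: 6
Parity bit: 0

0


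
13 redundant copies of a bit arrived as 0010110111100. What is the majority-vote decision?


Ones: 7 out of 13
Threshold: 7

1 (7/13 voted 1)


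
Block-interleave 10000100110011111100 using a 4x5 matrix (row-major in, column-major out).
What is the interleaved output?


Matrix:
  10000
  10011
  00111
  11100
Read columns: 11010001001101100110

11010001001101100110


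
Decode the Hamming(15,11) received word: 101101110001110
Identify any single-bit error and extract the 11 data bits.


Syndrome = 0: no error detected

Data: 10110001110 (no errors)


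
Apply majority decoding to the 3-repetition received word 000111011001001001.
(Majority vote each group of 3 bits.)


Groups: 000, 111, 011, 001, 001, 001
Majority votes: 011000

011000


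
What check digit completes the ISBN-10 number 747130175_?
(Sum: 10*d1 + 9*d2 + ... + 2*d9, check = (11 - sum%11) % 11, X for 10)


Weighted sum: 222
222 mod 11 = 2

Check digit: 9


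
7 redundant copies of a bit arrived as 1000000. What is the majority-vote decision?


Ones: 1 out of 7
Threshold: 4

0 (1/7 voted 1)


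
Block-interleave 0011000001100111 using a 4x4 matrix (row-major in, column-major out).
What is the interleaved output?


Matrix:
  0011
  0000
  0110
  0111
Read columns: 0000001110111001

0000001110111001


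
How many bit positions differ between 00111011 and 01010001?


XOR: 01101010
Count of 1s: 4

4


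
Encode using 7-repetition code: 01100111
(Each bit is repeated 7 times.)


Each bit -> 7 copies

00000001111111111111100000000000000111111111111111111111


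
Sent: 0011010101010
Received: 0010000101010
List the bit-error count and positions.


XOR: 0001010000000

2 error(s) at position(s): 3, 5


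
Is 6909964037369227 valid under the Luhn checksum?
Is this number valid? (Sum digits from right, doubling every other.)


Luhn sum = 91
91 mod 10 = 1

Invalid (Luhn sum mod 10 = 1)


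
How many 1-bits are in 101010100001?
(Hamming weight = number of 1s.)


Counting 1s in 101010100001

5


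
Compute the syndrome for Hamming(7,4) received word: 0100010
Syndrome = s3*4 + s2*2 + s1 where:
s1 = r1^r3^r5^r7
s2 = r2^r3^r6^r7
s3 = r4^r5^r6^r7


s1=0, s2=0, s3=1

Syndrome = 4 (error at position 4)


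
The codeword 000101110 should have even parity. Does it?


Number of 1s: 4

Yes, parity is correct (4 ones)


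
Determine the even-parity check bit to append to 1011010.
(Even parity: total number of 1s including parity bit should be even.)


Number of 1s in data: 4
Parity bit: 0

0


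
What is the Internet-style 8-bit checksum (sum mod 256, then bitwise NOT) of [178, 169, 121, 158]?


Sum = 626 mod 256 = 114
Complement = 141

141


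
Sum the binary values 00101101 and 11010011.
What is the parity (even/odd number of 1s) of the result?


00101101 = 45
11010011 = 211
Sum = 256 = 100000000
1s count = 1

odd parity (1 ones in 100000000)


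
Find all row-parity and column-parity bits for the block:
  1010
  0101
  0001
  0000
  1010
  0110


Row parities: 001000
Column parities: 0010

Row P: 001000, Col P: 0010, Corner: 1


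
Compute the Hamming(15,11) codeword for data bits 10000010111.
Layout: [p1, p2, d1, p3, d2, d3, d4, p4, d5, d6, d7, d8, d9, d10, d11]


Parity bits: p1=0, p2=0, p3=1, p4=0

001100000010111


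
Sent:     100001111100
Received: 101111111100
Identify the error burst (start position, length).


XOR: 001110000000

Burst at position 2, length 3


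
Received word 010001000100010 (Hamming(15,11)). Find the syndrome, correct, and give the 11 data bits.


Syndrome = 0: no error detected

Data: 00100100010 (no errors)


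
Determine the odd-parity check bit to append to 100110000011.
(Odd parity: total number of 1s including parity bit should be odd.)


Number of 1s in data: 5
Parity bit: 0

0


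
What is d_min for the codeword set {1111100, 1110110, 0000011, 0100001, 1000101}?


Comparing all pairs, minimum distance: 2
Can detect 1 errors, correct 0 errors

2


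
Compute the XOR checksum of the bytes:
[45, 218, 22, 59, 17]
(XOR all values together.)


XOR chain: 45 ^ 218 ^ 22 ^ 59 ^ 17 = 203

203


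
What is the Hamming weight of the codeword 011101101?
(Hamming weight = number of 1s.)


Counting 1s in 011101101

6


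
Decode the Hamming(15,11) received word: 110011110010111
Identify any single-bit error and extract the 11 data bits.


Syndrome = 8: error at position 8

Data: 01110010111 (corrected bit 8)


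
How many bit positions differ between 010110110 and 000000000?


XOR: 010110110
Count of 1s: 5

5


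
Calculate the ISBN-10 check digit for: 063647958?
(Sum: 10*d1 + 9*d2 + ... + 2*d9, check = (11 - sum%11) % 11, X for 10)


Weighted sum: 246
246 mod 11 = 4

Check digit: 7


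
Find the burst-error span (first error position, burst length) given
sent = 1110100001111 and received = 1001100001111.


XOR: 0111000000000

Burst at position 1, length 3


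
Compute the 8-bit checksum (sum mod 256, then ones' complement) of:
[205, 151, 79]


Sum = 435 mod 256 = 179
Complement = 76

76


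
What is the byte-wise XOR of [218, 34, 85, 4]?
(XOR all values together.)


XOR chain: 218 ^ 34 ^ 85 ^ 4 = 169

169


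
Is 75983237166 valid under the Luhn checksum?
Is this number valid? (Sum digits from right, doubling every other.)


Luhn sum = 49
49 mod 10 = 9

Invalid (Luhn sum mod 10 = 9)


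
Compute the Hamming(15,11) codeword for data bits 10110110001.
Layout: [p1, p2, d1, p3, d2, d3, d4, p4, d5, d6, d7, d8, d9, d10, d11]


Parity bits: p1=0, p2=0, p3=1, p4=1

001101110110001


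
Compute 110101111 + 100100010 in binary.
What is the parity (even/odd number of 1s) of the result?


110101111 = 431
100100010 = 290
Sum = 721 = 1011010001
1s count = 5

odd parity (5 ones in 1011010001)


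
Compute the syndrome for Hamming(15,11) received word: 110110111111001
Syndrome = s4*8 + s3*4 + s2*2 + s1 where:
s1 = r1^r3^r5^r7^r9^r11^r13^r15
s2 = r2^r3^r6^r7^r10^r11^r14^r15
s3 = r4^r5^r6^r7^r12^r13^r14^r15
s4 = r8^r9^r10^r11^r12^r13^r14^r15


s1=0, s2=1, s3=1, s4=0

Syndrome = 6 (error at position 6)


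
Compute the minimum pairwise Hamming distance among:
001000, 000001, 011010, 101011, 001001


Comparing all pairs, minimum distance: 1
Can detect 0 errors, correct 0 errors

1


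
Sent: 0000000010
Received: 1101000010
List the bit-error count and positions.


XOR: 1101000000

3 error(s) at position(s): 0, 1, 3


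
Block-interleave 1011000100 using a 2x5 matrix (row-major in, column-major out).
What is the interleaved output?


Matrix:
  10110
  00100
Read columns: 1000111000

1000111000


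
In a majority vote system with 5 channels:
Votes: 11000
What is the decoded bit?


Ones: 2 out of 5
Threshold: 3

0 (2/5 voted 1)


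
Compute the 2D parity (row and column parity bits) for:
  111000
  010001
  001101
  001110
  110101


Row parities: 10110
Column parities: 011111

Row P: 10110, Col P: 011111, Corner: 1


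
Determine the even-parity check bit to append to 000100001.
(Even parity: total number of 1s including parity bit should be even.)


Number of 1s in data: 2
Parity bit: 0

0


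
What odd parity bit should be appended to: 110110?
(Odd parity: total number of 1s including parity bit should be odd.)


Number of 1s in data: 4
Parity bit: 1

1


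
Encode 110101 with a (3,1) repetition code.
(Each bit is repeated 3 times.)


Each bit -> 3 copies

111111000111000111


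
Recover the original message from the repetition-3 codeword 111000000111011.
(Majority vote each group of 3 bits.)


Groups: 111, 000, 000, 111, 011
Majority votes: 10011

10011


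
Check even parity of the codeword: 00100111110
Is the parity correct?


Number of 1s: 6

Yes, parity is correct (6 ones)


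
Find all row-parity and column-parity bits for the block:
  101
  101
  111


Row parities: 001
Column parities: 111

Row P: 001, Col P: 111, Corner: 1


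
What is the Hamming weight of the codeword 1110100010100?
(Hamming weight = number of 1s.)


Counting 1s in 1110100010100

6


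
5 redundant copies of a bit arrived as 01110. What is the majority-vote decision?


Ones: 3 out of 5
Threshold: 3

1 (3/5 voted 1)


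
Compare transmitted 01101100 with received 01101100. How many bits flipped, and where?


XOR: 00000000

0 errors (received matches sent)


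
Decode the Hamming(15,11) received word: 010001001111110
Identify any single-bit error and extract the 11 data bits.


Syndrome = 3: error at position 3

Data: 10101111110 (corrected bit 3)


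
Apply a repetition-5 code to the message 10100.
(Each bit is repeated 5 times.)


Each bit -> 5 copies

1111100000111110000000000


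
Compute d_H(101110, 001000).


XOR: 100110
Count of 1s: 3

3


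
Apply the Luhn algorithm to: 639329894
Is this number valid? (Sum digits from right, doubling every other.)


Luhn sum = 59
59 mod 10 = 9

Invalid (Luhn sum mod 10 = 9)


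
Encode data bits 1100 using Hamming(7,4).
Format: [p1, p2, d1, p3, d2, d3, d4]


Parity bits: p1=0, p2=1, p3=1

0111100


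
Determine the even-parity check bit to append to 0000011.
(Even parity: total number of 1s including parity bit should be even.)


Number of 1s in data: 2
Parity bit: 0

0


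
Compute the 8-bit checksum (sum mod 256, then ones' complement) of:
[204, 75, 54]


Sum = 333 mod 256 = 77
Complement = 178

178


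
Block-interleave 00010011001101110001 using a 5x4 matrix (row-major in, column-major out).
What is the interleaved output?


Matrix:
  0001
  0011
  0011
  0111
  0001
Read columns: 00000000100111011111

00000000100111011111


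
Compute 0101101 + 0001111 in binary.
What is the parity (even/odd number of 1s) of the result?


0101101 = 45
0001111 = 15
Sum = 60 = 111100
1s count = 4

even parity (4 ones in 111100)


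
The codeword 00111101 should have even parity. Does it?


Number of 1s: 5

No, parity error (5 ones)


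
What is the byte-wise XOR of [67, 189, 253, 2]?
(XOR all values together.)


XOR chain: 67 ^ 189 ^ 253 ^ 2 = 1

1


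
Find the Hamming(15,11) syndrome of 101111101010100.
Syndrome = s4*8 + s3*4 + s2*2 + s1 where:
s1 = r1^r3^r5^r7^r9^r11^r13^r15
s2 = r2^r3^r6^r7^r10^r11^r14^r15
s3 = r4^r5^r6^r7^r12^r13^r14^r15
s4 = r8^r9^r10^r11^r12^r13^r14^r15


s1=1, s2=0, s3=1, s4=1

Syndrome = 13 (error at position 13)


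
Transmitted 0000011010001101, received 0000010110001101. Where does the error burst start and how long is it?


XOR: 0000001100000000

Burst at position 6, length 2


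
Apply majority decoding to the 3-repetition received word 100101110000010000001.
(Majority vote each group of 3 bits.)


Groups: 100, 101, 110, 000, 010, 000, 001
Majority votes: 0110000

0110000


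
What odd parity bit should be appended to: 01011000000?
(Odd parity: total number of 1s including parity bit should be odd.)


Number of 1s in data: 3
Parity bit: 0

0


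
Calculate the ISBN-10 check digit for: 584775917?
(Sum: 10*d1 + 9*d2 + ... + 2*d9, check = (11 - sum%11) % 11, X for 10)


Weighted sum: 323
323 mod 11 = 4

Check digit: 7


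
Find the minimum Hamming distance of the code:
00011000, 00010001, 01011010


Comparing all pairs, minimum distance: 2
Can detect 1 errors, correct 0 errors

2


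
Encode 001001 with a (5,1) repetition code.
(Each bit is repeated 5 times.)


Each bit -> 5 copies

000000000011111000000000011111


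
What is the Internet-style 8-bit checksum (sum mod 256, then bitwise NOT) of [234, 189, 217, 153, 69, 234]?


Sum = 1096 mod 256 = 72
Complement = 183

183


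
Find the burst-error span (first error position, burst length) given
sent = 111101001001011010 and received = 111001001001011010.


XOR: 000100000000000000

Burst at position 3, length 1


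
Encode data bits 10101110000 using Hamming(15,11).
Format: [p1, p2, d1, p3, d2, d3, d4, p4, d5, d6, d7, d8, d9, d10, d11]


Parity bits: p1=1, p2=0, p3=1, p4=1

101101011110000


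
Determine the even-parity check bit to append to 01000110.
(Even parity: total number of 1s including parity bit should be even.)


Number of 1s in data: 3
Parity bit: 1

1


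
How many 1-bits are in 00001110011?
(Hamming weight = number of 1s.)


Counting 1s in 00001110011

5


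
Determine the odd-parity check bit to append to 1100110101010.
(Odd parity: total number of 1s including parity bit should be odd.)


Number of 1s in data: 7
Parity bit: 0

0


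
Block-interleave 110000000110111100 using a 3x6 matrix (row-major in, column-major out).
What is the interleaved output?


Matrix:
  110000
  000110
  111100
Read columns: 101101001011010000

101101001011010000


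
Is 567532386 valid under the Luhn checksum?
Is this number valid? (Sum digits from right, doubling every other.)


Luhn sum = 39
39 mod 10 = 9

Invalid (Luhn sum mod 10 = 9)


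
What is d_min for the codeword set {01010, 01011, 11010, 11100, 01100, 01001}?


Comparing all pairs, minimum distance: 1
Can detect 0 errors, correct 0 errors

1


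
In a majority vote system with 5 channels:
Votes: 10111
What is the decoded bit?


Ones: 4 out of 5
Threshold: 3

1 (4/5 voted 1)


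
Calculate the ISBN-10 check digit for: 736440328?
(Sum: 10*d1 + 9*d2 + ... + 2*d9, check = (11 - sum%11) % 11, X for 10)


Weighted sum: 231
231 mod 11 = 0

Check digit: 0


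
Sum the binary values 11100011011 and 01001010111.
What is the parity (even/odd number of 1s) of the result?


11100011011 = 1819
01001010111 = 599
Sum = 2418 = 100101110010
1s count = 6

even parity (6 ones in 100101110010)


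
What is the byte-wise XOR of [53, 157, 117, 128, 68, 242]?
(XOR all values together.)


XOR chain: 53 ^ 157 ^ 117 ^ 128 ^ 68 ^ 242 = 235

235


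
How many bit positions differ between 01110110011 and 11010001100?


XOR: 10100111111
Count of 1s: 8

8


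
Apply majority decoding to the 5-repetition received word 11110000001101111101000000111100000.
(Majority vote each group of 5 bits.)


Groups: 11110, 00000, 11011, 11101, 00000, 01111, 00000
Majority votes: 1011010

1011010


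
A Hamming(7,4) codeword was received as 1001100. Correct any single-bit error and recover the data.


Syndrome = 0: no error detected

Data: 0100 (no errors)


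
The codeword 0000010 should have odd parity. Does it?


Number of 1s: 1

Yes, parity is correct (1 ones)


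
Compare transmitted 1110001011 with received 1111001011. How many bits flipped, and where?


XOR: 0001000000

1 error(s) at position(s): 3


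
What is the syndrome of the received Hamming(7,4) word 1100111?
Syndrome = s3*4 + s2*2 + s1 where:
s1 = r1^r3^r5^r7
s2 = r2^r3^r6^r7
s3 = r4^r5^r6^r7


s1=1, s2=1, s3=1

Syndrome = 7 (error at position 7)


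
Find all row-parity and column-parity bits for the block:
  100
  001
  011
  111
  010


Row parities: 11011
Column parities: 011

Row P: 11011, Col P: 011, Corner: 0


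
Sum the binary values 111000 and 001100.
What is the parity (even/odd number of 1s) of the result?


111000 = 56
001100 = 12
Sum = 68 = 1000100
1s count = 2

even parity (2 ones in 1000100)


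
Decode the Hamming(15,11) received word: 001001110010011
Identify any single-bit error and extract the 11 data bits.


Syndrome = 0: no error detected

Data: 10110010011 (no errors)


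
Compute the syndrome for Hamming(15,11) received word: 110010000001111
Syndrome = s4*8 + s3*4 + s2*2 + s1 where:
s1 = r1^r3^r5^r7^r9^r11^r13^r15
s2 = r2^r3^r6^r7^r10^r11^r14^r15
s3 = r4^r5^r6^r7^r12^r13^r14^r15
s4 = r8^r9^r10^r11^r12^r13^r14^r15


s1=0, s2=1, s3=1, s4=0

Syndrome = 6 (error at position 6)


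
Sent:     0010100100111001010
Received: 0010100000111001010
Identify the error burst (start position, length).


XOR: 0000000100000000000

Burst at position 7, length 1


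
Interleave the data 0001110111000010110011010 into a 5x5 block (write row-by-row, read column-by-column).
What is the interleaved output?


Matrix:
  00011
  10111
  00001
  01100
  11010
Read columns: 0100100011010101100111100

0100100011010101100111100


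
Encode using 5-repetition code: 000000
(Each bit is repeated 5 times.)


Each bit -> 5 copies

000000000000000000000000000000


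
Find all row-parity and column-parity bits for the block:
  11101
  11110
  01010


Row parities: 000
Column parities: 01001

Row P: 000, Col P: 01001, Corner: 0


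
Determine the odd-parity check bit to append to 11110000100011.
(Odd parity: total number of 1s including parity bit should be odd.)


Number of 1s in data: 7
Parity bit: 0

0


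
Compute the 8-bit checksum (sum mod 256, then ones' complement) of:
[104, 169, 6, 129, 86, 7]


Sum = 501 mod 256 = 245
Complement = 10

10


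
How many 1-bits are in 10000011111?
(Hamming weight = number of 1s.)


Counting 1s in 10000011111

6


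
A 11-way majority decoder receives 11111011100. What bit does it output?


Ones: 8 out of 11
Threshold: 6

1 (8/11 voted 1)
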